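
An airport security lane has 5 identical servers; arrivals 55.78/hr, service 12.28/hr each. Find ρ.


ρ = λ/(cμ) = 55.78/(5·12.28) = 55.78/61.40 = 0.9085

Final: 0.9085


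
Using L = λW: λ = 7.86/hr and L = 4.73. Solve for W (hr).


W = L/λ = 4.73/7.86 = 0.6018 hr

Final: 0.6018 hr


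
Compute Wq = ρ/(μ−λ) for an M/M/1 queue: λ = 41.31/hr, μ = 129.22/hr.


ρ = 41.31/129.22 = 0.3197
Wq = ρ/(μ−λ) = 0.3197/(129.22 − 41.31) = 0.3197/87.91 = 0.003637 hr

Final: 0.003637 hr


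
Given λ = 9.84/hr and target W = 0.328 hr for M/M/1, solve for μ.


W = 1/(μ−λ) ⇒ μ − λ = 1/W = 1/0.328 = 3.0488
μ = λ + 1/W = 9.84 + 3.0488 = 12.8888 per hr

Final: 12.8888 /hr


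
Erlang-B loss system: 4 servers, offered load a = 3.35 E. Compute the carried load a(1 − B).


B(4,3.35) = 0.244365 (Erlang-B)
Carried load = a(1 − B) = 3.35·(1 − 0.244365) = 3.35·0.755635 = 2.5314 E

Final: 2.5314 Erlangs


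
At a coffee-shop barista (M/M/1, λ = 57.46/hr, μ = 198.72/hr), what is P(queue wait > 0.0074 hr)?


ρ = 57.46/198.72 = 0.2892
P(Wq > t) = ρ·e^{−(μ−λ)t} = 0.2892·e^{−1.0453}
= 0.2892·0.351578 = 0.101659

Final: 0.101659


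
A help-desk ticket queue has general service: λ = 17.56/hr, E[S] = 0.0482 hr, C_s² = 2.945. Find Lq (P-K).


ρ = λ·E[S] = 17.56·0.0482 = 0.8464
Lq = ρ²(1+C_s²)/(2(1−ρ)) = 0.7164·(1+2.945)/(2·0.1536)
= 0.7164·3.9450/0.3072 = 9.19912

Final: 9.19912


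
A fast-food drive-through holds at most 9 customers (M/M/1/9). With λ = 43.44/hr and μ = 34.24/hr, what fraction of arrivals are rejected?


ρ = λ/μ = 43.44/34.24 = 1.2687
P_K = (1−ρ)ρ^K/(1−ρ^(K+1)) = (-0.2687·8.515390)/(1 − 10.803404)
= -2.288014/-9.803404 = 0.233390

Final: 0.233390


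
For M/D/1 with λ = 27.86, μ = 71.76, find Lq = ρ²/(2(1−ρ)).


ρ = 27.86/71.76 = 0.3882
M/D/1: Lq = ρ²/(2(1−ρ)) = 0.1507/(2·0.6118) = 0.12319

Final: 0.12319


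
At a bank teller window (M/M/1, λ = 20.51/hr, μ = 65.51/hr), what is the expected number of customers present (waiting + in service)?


ρ = λ/μ = 20.51/65.51 = 0.3131
L = ρ/(1−ρ) = 0.3131/(1 − 0.3131) = 0.3131/0.6869 = 0.4558

Final: 0.4558


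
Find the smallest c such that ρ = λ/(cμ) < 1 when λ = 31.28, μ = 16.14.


Stability requires cμ > λ ⇔ c > λ/μ.
λ/μ = 31.28/16.14 = 1.9380
Minimum integer c = ⌊1.9380⌋ + 1 = 2
Check: 2·16.14 = 32.28 > 31.28, while 1·16.14 = 16.14 ≤ 31.28

Final: 2 servers


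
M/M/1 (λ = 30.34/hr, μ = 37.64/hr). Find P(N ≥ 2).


ρ = 30.34/37.64 = 0.8061
P(N ≥ n) = ρ^n = 0.8061^2 = 0.649729

Final: 0.649729


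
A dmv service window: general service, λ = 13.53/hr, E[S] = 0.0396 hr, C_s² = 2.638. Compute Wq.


ρ = λ·E[S] = 13.53·0.0396 = 0.5358
E[S²] = E[S]²(1+C_s²) = 0.0396²·(1+2.638) = 0.005705
Wq = λ·E[S²]/(2(1−ρ)) = 13.53·0.005705/(2·0.4642) = 0.08314 hr

Final: 0.08314 hr


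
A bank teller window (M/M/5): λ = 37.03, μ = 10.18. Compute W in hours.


a = 3.6375; ρ = 0.7275; P₀ = 0.021718
Lq = P₀·a^c·ρ/(c!(1−ρ)²) = 1.12923
Wq = Lq/λ = 1.12923/37.03 = 0.03049 hr
W = Wq + 1/μ = 0.03049 + 0.09823 = 0.12873 hr

Final: 0.12873 hr


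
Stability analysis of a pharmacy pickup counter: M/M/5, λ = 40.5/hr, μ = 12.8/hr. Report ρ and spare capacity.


Total capacity cμ = 5·12.8 = 64.00/hr
ρ = λ/(cμ) = 40.5/64.00 = 0.6328
Stable ⇔ ρ < 1: YES
Spare capacity = cμ − λ = 64.00 − 40.5 = 23.50/hr

Final: ρ = 0.6328; stable; margin = 23.50/hr


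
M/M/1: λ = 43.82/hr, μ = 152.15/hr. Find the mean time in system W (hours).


W = 1/(μ−λ) = 1/(152.15 − 43.82) = 1/108.33 = 0.009231 hr

Final: 0.009231 hr


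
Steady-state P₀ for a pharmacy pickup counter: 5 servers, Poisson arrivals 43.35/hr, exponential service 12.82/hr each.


a = λ/μ = 43.35/12.82 = 3.3814; ρ = a/c = 0.6763
Σ_{k=0}^{4} a^k/k! (terms k=0..4) = 1.00000 + 3.38144 + 5.71705 + 6.44395 + 5.44745 = 21.98988
Tail: a^5/(5!(1−ρ)) = 442.08460/(120·0.3237) = 11.38057
P₀ = 1/(21.98988 + 11.38057) = 1/33.37045 = 0.029967

Final: 0.029967


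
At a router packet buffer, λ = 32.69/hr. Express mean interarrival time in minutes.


Mean interarrival time = 1/λ = 1/32.69 hour = 0.03059 hour
In minutes: 0.03059 × 60 = 1.8354 min

Final: 1.8354 min


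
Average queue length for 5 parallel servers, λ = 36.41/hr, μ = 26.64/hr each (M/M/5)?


a = λ/μ = 1.3667; ρ = a/5 = 0.2733
P₀ = 0.254691
Lq = P₀·a^c·ρ / (c!·(1−ρ)²) = 0.254691·4.76905·0.2733/(120·0.52802)
= 0.005240

Final: 0.005240


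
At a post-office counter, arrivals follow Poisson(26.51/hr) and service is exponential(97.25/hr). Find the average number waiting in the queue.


ρ = 26.51/97.25 = 0.2726
Lq = ρ²/(1−ρ) = 0.07431/0.7274 = 0.1022

Final: 0.1022


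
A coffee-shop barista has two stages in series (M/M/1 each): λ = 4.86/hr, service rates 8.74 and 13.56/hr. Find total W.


Each node sees arrival rate λ = 4.86/hr (tandem ⇒ throughput preserved).
W₁ = 1/(μ₁−λ) = 1/(8.74−4.86) = 0.25773 hr
W₂ = 1/(μ₂−λ) = 1/(13.56−4.86) = 0.11494 hr
W_total = W₁ + W₂ = 0.25773 + 0.11494 = 0.37267 hr

Final: 0.37267 hr


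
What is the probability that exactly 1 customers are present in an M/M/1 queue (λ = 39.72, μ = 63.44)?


ρ = 39.72/63.44 = 0.6261
P_n = (1−ρ)·ρ^n = (1 − 0.6261)·0.6261^1 = 0.3739·0.626103 = 0.234098

Final: 0.234098


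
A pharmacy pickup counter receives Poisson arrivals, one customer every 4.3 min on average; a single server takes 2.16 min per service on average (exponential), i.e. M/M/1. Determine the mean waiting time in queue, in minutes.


λ = 60/4.3 = 13.9535 /hr
μ = 60/2.16 = 27.7778 /hr
ρ = λ/μ = 13.9535/27.7778 = 0.5023
Wq = ρ/(μ−λ) = 0.5023/(27.7778−13.9535) = 0.03634 hr
In minutes: 0.03634·60 = 2.180 min

Final: 2.180 min


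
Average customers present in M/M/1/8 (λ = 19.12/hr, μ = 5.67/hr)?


ρ = 19.12/5.67 = 3.3721
L = ρ[1 − (K+1)ρ^K + Kρ^(K+1)] / [(1−ρ)(1−ρ^(K+1))]
Numerator: 3.3721·(1 − 9·16720.090830 + 8·56382.387421) = 1013593.627840
Denominator: (-2.3721)·(-56381.387421) = 133744.208257
L = 1013593.627840/133744.208257 = 7.5786

Final: 7.5786


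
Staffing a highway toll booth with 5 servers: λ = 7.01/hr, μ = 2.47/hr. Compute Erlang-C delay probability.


a = λ/μ = 2.8381; ρ = a/5 = 0.5676
P₀ = 0.055782 (from M/M/c formula)
C(c,a) = [a^c/(c!(1−ρ))]·P₀ = [184.12185/(120·0.4324)]·0.055782
= 3.54854·0.055782 = 0.197945

Final: 0.197945


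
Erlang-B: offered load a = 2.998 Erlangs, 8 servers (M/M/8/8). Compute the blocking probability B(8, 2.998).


B(c,a) = (a^c/c!) / Σ_{k=0}^{c} a^k/k!
a^8/8! = 0.161857
Σ terms (k=0..8): 1.00000 + 2.99800 + 4.49400 + 4.49101 + 3.36601 + 2.01826 + 1.00846 + 0.43191 + 0.16186 = 19.969498
B = 0.161857/19.969498 = 0.008105

Final: 0.008105


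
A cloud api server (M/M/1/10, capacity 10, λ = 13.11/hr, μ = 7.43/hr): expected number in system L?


ρ = 13.11/7.43 = 1.7645
L = ρ[1 − (K+1)ρ^K + Kρ^(K+1)] / [(1−ρ)(1−ρ^(K+1))]
Numerator: 1.7645·(1 − 11·292.508694 + 10·516.122340) = 3431.234173
Denominator: (-0.7645)·(-515.122340) = 393.794736
L = 3431.234173/393.794736 = 8.7133

Final: 8.7133


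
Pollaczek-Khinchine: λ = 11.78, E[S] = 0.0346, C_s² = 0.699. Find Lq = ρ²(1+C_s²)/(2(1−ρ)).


ρ = λ·E[S] = 11.78·0.0346 = 0.4076
Lq = ρ²(1+C_s²)/(2(1−ρ)) = 0.1661·(1+0.699)/(2·0.5924)
= 0.1661·1.6990/1.1848 = 0.23822

Final: 0.23822


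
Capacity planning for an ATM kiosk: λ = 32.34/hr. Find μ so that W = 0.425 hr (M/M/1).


W = 1/(μ−λ) ⇒ μ − λ = 1/W = 1/0.425 = 2.3529
μ = λ + 1/W = 32.34 + 2.3529 = 34.6929 per hr

Final: 34.6929 /hr


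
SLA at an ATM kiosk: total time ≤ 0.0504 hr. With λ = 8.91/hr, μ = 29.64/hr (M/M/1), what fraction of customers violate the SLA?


W ~ Exponential(μ−λ) for M/M/1.
μ − λ = 29.64 − 8.91 = 20.7300
P(W > t) = e^{−(μ−λ)t} = e^{−1.0448} = 0.351765

Final: 0.351765


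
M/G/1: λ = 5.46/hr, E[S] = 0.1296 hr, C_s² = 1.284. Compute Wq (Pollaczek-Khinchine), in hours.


ρ = λ·E[S] = 5.46·0.1296 = 0.7076
E[S²] = E[S]²(1+C_s²) = 0.1296²·(1+1.284) = 0.038362
Wq = λ·E[S²]/(2(1−ρ)) = 5.46·0.038362/(2·0.2924) = 0.35819 hr

Final: 0.35819 hr


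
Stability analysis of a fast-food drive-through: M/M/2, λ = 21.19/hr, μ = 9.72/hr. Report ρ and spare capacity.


Total capacity cμ = 2·9.72 = 19.44/hr
ρ = λ/(cμ) = 21.19/19.44 = 1.0900
Stable ⇔ ρ < 1: NO
Spare capacity = cμ − λ = 19.44 − 21.19 = -1.75/hr

Final: ρ = 1.0900; unstable; margin = -1.75/hr


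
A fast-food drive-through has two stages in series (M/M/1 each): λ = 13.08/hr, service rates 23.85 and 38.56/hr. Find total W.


Each node sees arrival rate λ = 13.08/hr (tandem ⇒ throughput preserved).
W₁ = 1/(μ₁−λ) = 1/(23.85−13.08) = 0.09285 hr
W₂ = 1/(μ₂−λ) = 1/(38.56−13.08) = 0.03925 hr
W_total = W₁ + W₂ = 0.09285 + 0.03925 = 0.13210 hr

Final: 0.13210 hr


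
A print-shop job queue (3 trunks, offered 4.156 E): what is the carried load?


B(3,4.156) = 0.464509 (Erlang-B)
Carried load = a(1 − B) = 4.156·(1 − 0.464509) = 4.156·0.535491 = 2.2255 E

Final: 2.2255 Erlangs


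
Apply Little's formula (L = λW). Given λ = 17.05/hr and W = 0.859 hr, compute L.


L = λW = 17.05·0.859 = 14.6460

Final: 14.6460


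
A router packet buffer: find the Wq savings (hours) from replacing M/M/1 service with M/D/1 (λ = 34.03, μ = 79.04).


ρ = 34.03/79.04 = 0.4305
Wq(M/M/1) = ρ/(μ−λ) = 0.4305/45.01 = 0.009565 hr
Wq(M/D/1) = ρ/(2(μ−λ)) = 0.004783 hr
Savings = 0.009565 − 0.004783 = 0.004783 hr

Final: 0.004783 hr


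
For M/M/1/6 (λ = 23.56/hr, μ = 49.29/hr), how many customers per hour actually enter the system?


ρ = 0.4780; P_K = (1−ρ)ρ^6/(1−ρ^7) = 0.006261
λ_eff = λ(1 − P_K) = 23.56·(1 − 0.006261) = 23.56·0.993739 = 23.4125 /hr

Final: 23.4125 /hr


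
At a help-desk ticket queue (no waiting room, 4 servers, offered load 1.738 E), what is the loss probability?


B(c,a) = (a^c/c!) / Σ_{k=0}^{c} a^k/k!
a^4/4! = 0.380179
Σ terms (k=0..4): 1.00000 + 1.73800 + 1.51032 + 0.87498 + 0.38018 = 5.503481
B = 0.380179/5.503481 = 0.069080

Final: 0.069080


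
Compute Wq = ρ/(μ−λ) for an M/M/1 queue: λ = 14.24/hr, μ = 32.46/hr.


ρ = 14.24/32.46 = 0.4387
Wq = ρ/(μ−λ) = 0.4387/(32.46 − 14.24) = 0.4387/18.22 = 0.02408 hr

Final: 0.02408 hr


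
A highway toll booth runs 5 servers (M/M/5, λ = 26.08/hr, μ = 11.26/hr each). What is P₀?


a = λ/μ = 26.08/11.26 = 2.3162; ρ = a/c = 0.4632
Σ_{k=0}^{4} a^k/k! (terms k=0..4) = 1.00000 + 2.31616 + 2.68231 + 2.07089 + 1.19913 = 9.26848
Tail: a^5/(5!(1−ρ)) = 66.65703/(120·0.5368) = 1.03485
P₀ = 1/(9.26848 + 1.03485) = 1/10.30334 = 0.097056

Final: 0.097056


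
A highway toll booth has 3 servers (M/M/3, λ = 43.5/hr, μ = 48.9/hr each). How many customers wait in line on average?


a = λ/μ = 0.8896; ρ = a/3 = 0.2965
P₀ = 0.407828
Lq = P₀·a^c·ρ / (c!·(1−ρ)²) = 0.407828·0.70395·0.2965/(6·0.49488)
= 0.02867

Final: 0.02867


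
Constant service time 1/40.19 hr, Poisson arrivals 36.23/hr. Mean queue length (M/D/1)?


ρ = 36.23/40.19 = 0.9015
M/D/1: Lq = ρ²/(2(1−ρ)) = 0.8126/(2·0.09853) = 4.12376

Final: 4.12376


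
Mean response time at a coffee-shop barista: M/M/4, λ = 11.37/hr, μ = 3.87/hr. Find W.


a = 2.9380; ρ = 0.7345; P₀ = 0.041368
Lq = P₀·a^c·ρ/(c!(1−ρ)²) = 1.33813
Wq = Lq/λ = 1.33813/11.37 = 0.11769 hr
W = Wq + 1/μ = 0.11769 + 0.25840 = 0.37609 hr

Final: 0.37609 hr


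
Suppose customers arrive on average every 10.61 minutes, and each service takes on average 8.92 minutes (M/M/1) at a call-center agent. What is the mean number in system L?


λ = 60/10.61 = 5.6550 /hr
μ = 60/8.92 = 6.7265 /hr
ρ = λ/μ = 5.6550/6.7265 = 0.8407
L = ρ/(1−ρ) = 0.8407/0.1593 = 5.2781

Final: 5.2781


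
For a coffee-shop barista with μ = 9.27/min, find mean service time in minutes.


Mean service time = 1/μ = 1/9.27 minute = 0.10787 minute
In minutes: 0.10787 × 1 = 0.1079 min

Final: 0.1079 min


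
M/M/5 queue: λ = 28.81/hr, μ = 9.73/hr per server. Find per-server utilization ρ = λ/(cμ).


ρ = λ/(cμ) = 28.81/(5·9.73) = 28.81/48.65 = 0.5922

Final: 0.5922


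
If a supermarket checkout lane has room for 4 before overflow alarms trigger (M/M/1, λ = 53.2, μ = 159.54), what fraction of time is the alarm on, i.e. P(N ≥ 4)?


ρ = 53.2/159.54 = 0.3335
P(N ≥ n) = ρ^n = 0.3335^4 = 0.012364

Final: 0.012364


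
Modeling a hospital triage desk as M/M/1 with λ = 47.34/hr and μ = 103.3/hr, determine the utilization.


ρ = λ/μ = 47.34/103.3 = 0.4583

Final: 0.4583


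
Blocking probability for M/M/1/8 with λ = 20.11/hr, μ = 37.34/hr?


ρ = λ/μ = 20.11/37.34 = 0.5386
P_K = (1−ρ)ρ^K/(1−ρ^(K+1)) = (0.4614·0.007078)/(1 − 0.003812)
= 0.003266/0.996188 = 0.003278

Final: 0.003278


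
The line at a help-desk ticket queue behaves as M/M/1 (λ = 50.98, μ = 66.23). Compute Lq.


ρ = 50.98/66.23 = 0.7697
Lq = ρ²/(1−ρ) = 0.5925/0.2303 = 2.5732

Final: 2.5732


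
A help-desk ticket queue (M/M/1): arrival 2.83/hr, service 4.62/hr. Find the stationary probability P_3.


ρ = 2.83/4.62 = 0.6126
P_n = (1−ρ)·ρ^n = (1 − 0.6126)·0.6126^3 = 0.3874·0.229844 = 0.089052

Final: 0.089052


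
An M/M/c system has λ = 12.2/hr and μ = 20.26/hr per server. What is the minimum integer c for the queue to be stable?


Stability requires cμ > λ ⇔ c > λ/μ.
λ/μ = 12.2/20.26 = 0.6022
Minimum integer c = ⌊0.6022⌋ + 1 = 1
Check: 1·20.26 = 20.26 > 12.2, while 0·20.26 = 0.00 ≤ 12.2

Final: 1 servers


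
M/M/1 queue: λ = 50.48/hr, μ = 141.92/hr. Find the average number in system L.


ρ = λ/μ = 50.48/141.92 = 0.3557
L = ρ/(1−ρ) = 0.3557/(1 − 0.3557) = 0.3557/0.6443 = 0.5521

Final: 0.5521


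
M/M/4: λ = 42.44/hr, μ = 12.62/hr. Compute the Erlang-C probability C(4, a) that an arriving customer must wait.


a = λ/μ = 3.3629; ρ = a/4 = 0.8407
P₀ = 0.020074 (from M/M/c formula)
C(c,a) = [a^c/(c!(1−ρ))]·P₀ = [127.89810/(24·0.1593)]·0.020074
= 33.45925·0.020074 = 0.671665

Final: 0.671665


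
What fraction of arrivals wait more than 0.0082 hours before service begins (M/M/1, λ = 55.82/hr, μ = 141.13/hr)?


ρ = 55.82/141.13 = 0.3955
P(Wq > t) = ρ·e^{−(μ−λ)t} = 0.3955·e^{−0.6995}
= 0.3955·0.496813 = 0.196500

Final: 0.196500


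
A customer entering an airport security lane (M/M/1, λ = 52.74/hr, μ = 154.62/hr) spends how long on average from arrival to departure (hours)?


W = 1/(μ−λ) = 1/(154.62 − 52.74) = 1/101.88 = 0.009815 hr

Final: 0.009815 hr


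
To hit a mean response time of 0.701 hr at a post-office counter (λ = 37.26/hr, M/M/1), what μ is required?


W = 1/(μ−λ) ⇒ μ − λ = 1/W = 1/0.701 = 1.4265
μ = λ + 1/W = 37.26 + 1.4265 = 38.6865 per hr

Final: 38.6865 /hr


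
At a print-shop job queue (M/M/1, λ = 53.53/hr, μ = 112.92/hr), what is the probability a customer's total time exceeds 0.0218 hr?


W ~ Exponential(μ−λ) for M/M/1.
μ − λ = 112.92 − 53.53 = 59.3900
P(W > t) = e^{−(μ−λ)t} = e^{−1.2947} = 0.273979

Final: 0.273979


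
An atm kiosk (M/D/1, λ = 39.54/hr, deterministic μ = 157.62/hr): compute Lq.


ρ = 39.54/157.62 = 0.2509
M/D/1: Lq = ρ²/(2(1−ρ)) = 0.06293/(2·0.7491) = 0.04200

Final: 0.04200


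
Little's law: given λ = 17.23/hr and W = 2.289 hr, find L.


L = λW = 17.23·2.289 = 39.4395

Final: 39.4395


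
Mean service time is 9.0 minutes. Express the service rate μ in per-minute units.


μ = 1/(service time) in consistent units.
1 minute = 1 min, so μ = 1/9.0 = 0.1111 per minute

Final: 0.1111 /min


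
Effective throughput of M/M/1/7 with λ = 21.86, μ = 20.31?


ρ = 1.0763; P_K = (1−ρ)ρ^7/(1−ρ^8) = 0.159424
λ_eff = λ(1 − P_K) = 21.86·(1 − 0.159424) = 21.86·0.840576 = 18.3750 /hr

Final: 18.3750 /hr


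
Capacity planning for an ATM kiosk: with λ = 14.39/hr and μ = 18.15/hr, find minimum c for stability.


Stability requires cμ > λ ⇔ c > λ/μ.
λ/μ = 14.39/18.15 = 0.7928
Minimum integer c = ⌊0.7928⌋ + 1 = 1
Check: 1·18.15 = 18.15 > 14.39, while 0·18.15 = 0.00 ≤ 14.39

Final: 1 servers


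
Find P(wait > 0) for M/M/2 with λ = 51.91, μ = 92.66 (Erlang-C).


a = λ/μ = 0.5602; ρ = a/2 = 0.2801
P₀ = 0.562366 (from M/M/c formula)
C(c,a) = [a^c/(c!(1−ρ))]·P₀ = [0.31385/(2·0.7199)]·0.562366
= 0.21798·0.562366 = 0.122586

Final: 0.122586


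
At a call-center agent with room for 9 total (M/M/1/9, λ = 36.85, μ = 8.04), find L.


ρ = 36.85/8.04 = 4.5833
L = ρ[1 − (K+1)ρ^K + Kρ^(K+1)] / [(1−ρ)(1−ρ^(K+1))]
Numerator: 4.5833·(1 − 10·892550.897481 + 9·4090858.280123) = 127839325.837177
Denominator: (-3.5833)·(-4090857.280123) = 14658905.253774
L = 127839325.837177/14658905.253774 = 8.7209

Final: 8.7209


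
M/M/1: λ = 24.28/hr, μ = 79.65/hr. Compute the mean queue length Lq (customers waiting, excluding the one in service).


ρ = 24.28/79.65 = 0.3048
Lq = ρ²/(1−ρ) = 0.09292/0.6952 = 0.1337

Final: 0.1337


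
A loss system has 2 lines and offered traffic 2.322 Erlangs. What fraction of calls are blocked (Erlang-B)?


B(c,a) = (a^c/c!) / Σ_{k=0}^{c} a^k/k!
a^2/2! = 2.695842
Σ terms (k=0..2): 1.00000 + 2.32200 + 2.69584 = 6.017842
B = 2.695842/6.017842 = 0.447975

Final: 0.447975


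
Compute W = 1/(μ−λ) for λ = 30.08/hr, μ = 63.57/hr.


W = 1/(μ−λ) = 1/(63.57 − 30.08) = 1/33.49 = 0.02986 hr

Final: 0.02986 hr


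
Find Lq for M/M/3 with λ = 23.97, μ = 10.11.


a = λ/μ = 2.3709; ρ = a/3 = 0.7903
P₀ = 0.059614
Lq = P₀·a^c·ρ / (c!·(1−ρ)²) = 0.059614·13.32756·0.7903/(6·0.04397)
= 2.38000

Final: 2.38000


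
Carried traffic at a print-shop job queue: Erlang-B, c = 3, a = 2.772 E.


B(3,2.772) = 0.317987 (Erlang-B)
Carried load = a(1 − B) = 2.772·(1 − 0.317987) = 2.772·0.682013 = 1.8905 E

Final: 1.8905 Erlangs


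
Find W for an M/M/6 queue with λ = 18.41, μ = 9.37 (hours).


a = 1.9648; ρ = 0.3275; P₀ = 0.140000
Lq = P₀·a^c·ρ/(c!(1−ρ)²) = 0.008099
Wq = Lq/λ = 0.008099/18.41 = 0.0004399 hr
W = Wq + 1/μ = 0.0004399 + 0.10672 = 0.10716 hr

Final: 0.10716 hr


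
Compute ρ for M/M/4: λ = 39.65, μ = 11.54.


ρ = λ/(cμ) = 39.65/(4·11.54) = 39.65/46.16 = 0.8590

Final: 0.8590


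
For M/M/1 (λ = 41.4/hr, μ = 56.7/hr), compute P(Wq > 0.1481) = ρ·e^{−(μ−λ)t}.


ρ = 41.4/56.7 = 0.7302
P(Wq > t) = ρ·e^{−(μ−λ)t} = 0.7302·e^{−2.2659}
= 0.7302·0.103734 = 0.075742

Final: 0.075742


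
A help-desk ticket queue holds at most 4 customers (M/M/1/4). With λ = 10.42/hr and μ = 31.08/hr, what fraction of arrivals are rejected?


ρ = λ/μ = 10.42/31.08 = 0.3353
P_K = (1−ρ)ρ^K/(1−ρ^(K+1)) = (0.6647·0.012634)/(1 − 0.004236)
= 0.008398/0.995764 = 0.008434

Final: 0.008434


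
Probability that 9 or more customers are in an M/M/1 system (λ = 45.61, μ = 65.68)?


ρ = 45.61/65.68 = 0.6944
P(N ≥ n) = ρ^n = 0.6944^9 = 0.037553

Final: 0.037553


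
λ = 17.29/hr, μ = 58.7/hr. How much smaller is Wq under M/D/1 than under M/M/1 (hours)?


ρ = 17.29/58.7 = 0.2945
Wq(M/M/1) = ρ/(μ−λ) = 0.2945/41.41 = 0.007113 hr
Wq(M/D/1) = ρ/(2(μ−λ)) = 0.003556 hr
Savings = 0.007113 − 0.003556 = 0.003556 hr

Final: 0.003556 hr


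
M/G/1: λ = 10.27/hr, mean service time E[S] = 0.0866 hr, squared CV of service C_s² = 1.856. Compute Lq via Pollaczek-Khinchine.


ρ = λ·E[S] = 10.27·0.0866 = 0.8894
Lq = ρ²(1+C_s²)/(2(1−ρ)) = 0.7910·(1+1.856)/(2·0.1106)
= 0.7910·2.8560/0.2212 = 10.21125

Final: 10.21125


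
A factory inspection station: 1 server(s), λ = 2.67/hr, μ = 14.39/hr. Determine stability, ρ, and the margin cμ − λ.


Total capacity cμ = 1·14.39 = 14.39/hr
ρ = λ/(cμ) = 2.67/14.39 = 0.1855
Stable ⇔ ρ < 1: YES
Spare capacity = cμ − λ = 14.39 − 2.67 = 11.72/hr

Final: ρ = 0.1855; stable; margin = 11.72/hr


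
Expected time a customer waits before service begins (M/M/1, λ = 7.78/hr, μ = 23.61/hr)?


ρ = 7.78/23.61 = 0.3295
Wq = ρ/(μ−λ) = 0.3295/(23.61 − 7.78) = 0.3295/15.83 = 0.02082 hr

Final: 0.02082 hr


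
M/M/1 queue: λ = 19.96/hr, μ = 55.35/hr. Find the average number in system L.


ρ = λ/μ = 19.96/55.35 = 0.3606
L = ρ/(1−ρ) = 0.3606/(1 − 0.3606) = 0.3606/0.6394 = 0.5640

Final: 0.5640


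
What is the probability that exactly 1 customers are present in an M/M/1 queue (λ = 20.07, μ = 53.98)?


ρ = 20.07/53.98 = 0.3718
P_n = (1−ρ)·ρ^n = (1 − 0.3718)·0.3718^1 = 0.6282·0.371804 = 0.233566

Final: 0.233566


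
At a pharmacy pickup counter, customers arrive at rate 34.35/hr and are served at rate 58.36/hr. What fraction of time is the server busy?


ρ = λ/μ = 34.35/58.36 = 0.5886

Final: 0.5886


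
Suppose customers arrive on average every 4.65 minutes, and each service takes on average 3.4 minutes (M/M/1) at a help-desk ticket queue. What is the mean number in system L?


λ = 60/4.65 = 12.9032 /hr
μ = 60/3.4 = 17.6471 /hr
ρ = λ/μ = 12.9032/17.6471 = 0.7312
L = ρ/(1−ρ) = 0.7312/0.2688 = 2.7200

Final: 2.7200


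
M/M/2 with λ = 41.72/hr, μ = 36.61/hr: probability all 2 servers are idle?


a = λ/μ = 41.72/36.61 = 1.1396; ρ = a/c = 0.5698
Σ_{k=0}^{1} a^k/k! (terms k=0..1) = 1.00000 + 1.13958 = 2.13958
Tail: a^2/(2!(1−ρ)) = 1.29864/(2·0.4302) = 1.50931
P₀ = 1/(2.13958 + 1.50931) = 1/3.64889 = 0.274056

Final: 0.274056


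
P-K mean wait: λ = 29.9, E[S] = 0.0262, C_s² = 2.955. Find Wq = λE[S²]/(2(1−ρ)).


ρ = λ·E[S] = 29.9·0.0262 = 0.7834
E[S²] = E[S]²(1+C_s²) = 0.0262²·(1+2.955) = 0.002715
Wq = λ·E[S²]/(2(1−ρ)) = 29.9·0.002715/(2·0.2166) = 0.18737 hr

Final: 0.18737 hr


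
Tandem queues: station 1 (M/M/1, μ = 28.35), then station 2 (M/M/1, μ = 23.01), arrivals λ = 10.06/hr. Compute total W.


Each node sees arrival rate λ = 10.06/hr (tandem ⇒ throughput preserved).
W₁ = 1/(μ₁−λ) = 1/(28.35−10.06) = 0.05467 hr
W₂ = 1/(μ₂−λ) = 1/(23.01−10.06) = 0.07722 hr
W_total = W₁ + W₂ = 0.05467 + 0.07722 = 0.13189 hr

Final: 0.13189 hr


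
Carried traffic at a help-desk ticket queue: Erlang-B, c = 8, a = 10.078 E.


B(8,10.078) = 0.341954 (Erlang-B)
Carried load = a(1 − B) = 10.078·(1 − 0.341954) = 10.078·0.658046 = 6.6318 E

Final: 6.6318 Erlangs


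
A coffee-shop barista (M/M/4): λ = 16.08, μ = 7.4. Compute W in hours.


a = 2.1730; ρ = 0.5432; P₀ = 0.107784
Lq = P₀·a^c·ρ/(c!(1−ρ)²) = 0.26073
Wq = Lq/λ = 0.26073/16.08 = 0.01621 hr
W = Wq + 1/μ = 0.01621 + 0.13514 = 0.15135 hr

Final: 0.15135 hr


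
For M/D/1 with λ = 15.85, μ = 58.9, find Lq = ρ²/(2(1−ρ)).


ρ = 15.85/58.9 = 0.2691
M/D/1: Lq = ρ²/(2(1−ρ)) = 0.07241/(2·0.7309) = 0.04954

Final: 0.04954


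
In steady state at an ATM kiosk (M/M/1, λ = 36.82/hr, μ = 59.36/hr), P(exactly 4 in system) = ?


ρ = 36.82/59.36 = 0.6203
P_n = (1−ρ)·ρ^n = (1 − 0.6203)·0.6203^4 = 0.3797·0.148033 = 0.056211

Final: 0.056211


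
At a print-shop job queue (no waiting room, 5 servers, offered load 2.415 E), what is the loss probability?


B(c,a) = (a^c/c!) / Σ_{k=0}^{c} a^k/k!
a^5/5! = 0.684549
Σ terms (k=0..5): 1.00000 + 2.41500 + 2.91611 + 2.34747 + 1.41729 + 0.68455 = 10.780417
B = 0.684549/10.780417 = 0.063499

Final: 0.063499


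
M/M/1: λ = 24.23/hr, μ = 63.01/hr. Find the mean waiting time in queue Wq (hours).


ρ = 24.23/63.01 = 0.3845
Wq = ρ/(μ−λ) = 0.3845/(63.01 − 24.23) = 0.3845/38.78 = 0.009916 hr

Final: 0.009916 hr


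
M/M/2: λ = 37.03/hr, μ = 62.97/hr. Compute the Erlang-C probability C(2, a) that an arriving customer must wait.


a = λ/μ = 0.5881; ρ = a/2 = 0.2940
P₀ = 0.545561 (from M/M/c formula)
C(c,a) = [a^c/(c!(1−ρ))]·P₀ = [0.34581/(2·0.7060)]·0.545561
= 0.24492·0.545561 = 0.133618

Final: 0.133618


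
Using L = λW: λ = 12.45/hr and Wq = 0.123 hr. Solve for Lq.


Lq = λWq = 12.45·0.123 = 1.5313

Final: 1.5313


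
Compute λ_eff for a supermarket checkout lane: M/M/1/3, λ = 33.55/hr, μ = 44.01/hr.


ρ = 0.7623; P_K = (1−ρ)ρ^3/(1−ρ^4) = 0.158989
λ_eff = λ(1 − P_K) = 33.55·(1 − 0.158989) = 33.55·0.841011 = 28.2159 /hr

Final: 28.2159 /hr


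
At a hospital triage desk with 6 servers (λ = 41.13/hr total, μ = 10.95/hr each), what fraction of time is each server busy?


ρ = λ/(cμ) = 41.13/(6·10.95) = 41.13/65.70 = 0.6260

Final: 0.6260


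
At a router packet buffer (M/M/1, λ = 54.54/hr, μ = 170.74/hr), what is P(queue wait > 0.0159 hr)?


ρ = 54.54/170.74 = 0.3194
P(Wq > t) = ρ·e^{−(μ−λ)t} = 0.3194·e^{−1.8476}
= 0.3194·0.157618 = 0.050348

Final: 0.050348


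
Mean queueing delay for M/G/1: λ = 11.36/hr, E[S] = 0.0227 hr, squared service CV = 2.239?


ρ = λ·E[S] = 11.36·0.0227 = 0.2579
E[S²] = E[S]²(1+C_s²) = 0.0227²·(1+2.239) = 0.001669
Wq = λ·E[S²]/(2(1−ρ)) = 11.36·0.001669/(2·0.7421) = 0.01277 hr

Final: 0.01277 hr


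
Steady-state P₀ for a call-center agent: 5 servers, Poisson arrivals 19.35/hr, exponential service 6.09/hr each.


a = λ/μ = 19.35/6.09 = 3.1773; ρ = a/c = 0.6355
Σ_{k=0}^{4} a^k/k! (terms k=0..4) = 1.00000 + 3.17734 + 5.04774 + 5.34613 + 4.24662 = 18.81784
Tail: a^5/(5!(1−ρ)) = 323.83097/(120·0.3645) = 7.40289
P₀ = 1/(18.81784 + 7.40289) = 1/26.22073 = 0.038138

Final: 0.038138


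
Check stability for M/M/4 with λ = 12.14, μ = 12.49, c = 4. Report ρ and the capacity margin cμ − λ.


Total capacity cμ = 4·12.49 = 49.96/hr
ρ = λ/(cμ) = 12.14/49.96 = 0.2430
Stable ⇔ ρ < 1: YES
Spare capacity = cμ − λ = 49.96 − 12.14 = 37.82/hr

Final: ρ = 0.2430; stable; margin = 37.82/hr


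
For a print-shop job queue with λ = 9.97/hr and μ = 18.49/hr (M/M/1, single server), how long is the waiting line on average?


ρ = 9.97/18.49 = 0.5392
Lq = ρ²/(1−ρ) = 0.2907/0.4608 = 0.6310

Final: 0.6310


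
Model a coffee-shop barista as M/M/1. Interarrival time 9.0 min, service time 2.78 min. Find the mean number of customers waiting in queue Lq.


λ = 60/9.0 = 6.6667 /hr
μ = 60/2.78 = 21.5827 /hr
ρ = λ/μ = 6.6667/21.5827 = 0.3089
Lq = ρ²/(1−ρ) = 0.09541/0.6911 = 0.1381

Final: 0.1381


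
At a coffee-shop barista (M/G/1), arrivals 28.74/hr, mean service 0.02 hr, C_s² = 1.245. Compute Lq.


ρ = λ·E[S] = 28.74·0.02 = 0.5748
Lq = ρ²(1+C_s²)/(2(1−ρ)) = 0.3304·(1+1.245)/(2·0.4252)
= 0.3304·2.2450/0.8504 = 0.87222

Final: 0.87222


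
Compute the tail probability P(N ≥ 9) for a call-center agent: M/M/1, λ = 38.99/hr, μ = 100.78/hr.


ρ = 38.99/100.78 = 0.3869
P(N ≥ n) = ρ^n = 0.3869^9 = 0.0001942

Final: 0.0001942


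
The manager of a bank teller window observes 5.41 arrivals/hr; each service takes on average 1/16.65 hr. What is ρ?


ρ = λ/μ = 5.41/16.65 = 0.3249

Final: 0.3249


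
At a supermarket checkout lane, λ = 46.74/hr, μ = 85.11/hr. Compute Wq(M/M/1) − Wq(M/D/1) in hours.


ρ = 46.74/85.11 = 0.5492
Wq(M/M/1) = ρ/(μ−λ) = 0.5492/38.37 = 0.01431 hr
Wq(M/D/1) = ρ/(2(μ−λ)) = 0.007156 hr
Savings = 0.01431 − 0.007156 = 0.007156 hr

Final: 0.007156 hr


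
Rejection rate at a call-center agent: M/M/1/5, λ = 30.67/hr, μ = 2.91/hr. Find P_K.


ρ = λ/μ = 30.67/2.91 = 10.5395
P_K = (1−ρ)ρ^K/(1−ρ^(K+1)) = (-9.5395·130048.077074)/(1 − 1370644.166272)
= -1240596.089198/-1370643.166272 = 0.905120

Final: 0.905120


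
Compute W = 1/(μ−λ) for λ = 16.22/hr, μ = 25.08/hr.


W = 1/(μ−λ) = 1/(25.08 − 16.22) = 1/8.86 = 0.1129 hr

Final: 0.1129 hr


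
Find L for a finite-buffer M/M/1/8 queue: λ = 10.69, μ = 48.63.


ρ = 10.69/48.63 = 0.2198
L = ρ[1 − (K+1)ρ^K + Kρ^(K+1)] / [(1−ρ)(1−ρ^(K+1))]
Numerator: 0.2198·(1 − 9·0.000005452 + 8·0.000001199) = 0.219814
Denominator: (0.7802)·(0.999999) = 0.780176
L = 0.219814/0.780176 = 0.2817

Final: 0.2817


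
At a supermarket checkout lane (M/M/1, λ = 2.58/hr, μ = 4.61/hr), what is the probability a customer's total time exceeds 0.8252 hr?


W ~ Exponential(μ−λ) for M/M/1.
μ − λ = 4.61 − 2.58 = 2.0300
P(W > t) = e^{−(μ−λ)t} = e^{−1.6752} = 0.187279

Final: 0.187279


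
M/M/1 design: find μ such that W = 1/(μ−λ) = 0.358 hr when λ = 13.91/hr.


W = 1/(μ−λ) ⇒ μ − λ = 1/W = 1/0.358 = 2.7933
μ = λ + 1/W = 13.91 + 2.7933 = 16.7033 per hr

Final: 16.7033 /hr


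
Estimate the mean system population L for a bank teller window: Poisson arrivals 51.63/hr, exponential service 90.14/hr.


ρ = λ/μ = 51.63/90.14 = 0.5728
L = ρ/(1−ρ) = 0.5728/(1 − 0.5728) = 0.5728/0.4272 = 1.3407

Final: 1.3407


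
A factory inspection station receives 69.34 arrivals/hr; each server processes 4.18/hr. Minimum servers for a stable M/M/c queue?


Stability requires cμ > λ ⇔ c > λ/μ.
λ/μ = 69.34/4.18 = 16.5885
Minimum integer c = ⌊16.5885⌋ + 1 = 17
Check: 17·4.18 = 71.06 > 69.34, while 16·4.18 = 66.88 ≤ 69.34

Final: 17 servers


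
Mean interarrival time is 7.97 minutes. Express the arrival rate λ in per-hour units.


λ = 1/(interarrival time) in consistent units.
1 hour = 60 min, so λ = 60/7.97 = 7.5282 per hour

Final: 7.5282 /hr


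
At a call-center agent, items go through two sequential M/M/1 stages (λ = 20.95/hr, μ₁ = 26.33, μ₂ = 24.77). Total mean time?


Each node sees arrival rate λ = 20.95/hr (tandem ⇒ throughput preserved).
W₁ = 1/(μ₁−λ) = 1/(26.33−20.95) = 0.18587 hr
W₂ = 1/(μ₂−λ) = 1/(24.77−20.95) = 0.26178 hr
W_total = W₁ + W₂ = 0.18587 + 0.26178 = 0.44765 hr

Final: 0.44765 hr


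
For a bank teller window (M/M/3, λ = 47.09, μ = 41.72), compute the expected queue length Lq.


a = λ/μ = 1.1287; ρ = a/3 = 0.3762
P₀ = 0.317467
Lq = P₀·a^c·ρ / (c!·(1−ρ)²) = 0.317467·1.43798·0.3762/(6·0.38908)
= 0.07357

Final: 0.07357


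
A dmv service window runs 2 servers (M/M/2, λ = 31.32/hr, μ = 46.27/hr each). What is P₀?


a = λ/μ = 31.32/46.27 = 0.6769; ρ = a/c = 0.3384
Σ_{k=0}^{1} a^k/k! (terms k=0..1) = 1.00000 + 0.67690 = 1.67690
Tail: a^2/(2!(1−ρ)) = 0.45819/(2·0.6616) = 0.34630
P₀ = 1/(1.67690 + 0.34630) = 1/2.02320 = 0.494268

Final: 0.494268


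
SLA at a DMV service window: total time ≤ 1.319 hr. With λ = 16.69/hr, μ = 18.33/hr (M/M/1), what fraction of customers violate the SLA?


W ~ Exponential(μ−λ) for M/M/1.
μ − λ = 18.33 − 16.69 = 1.6400
P(W > t) = e^{−(μ−λ)t} = e^{−2.1632} = 0.114961

Final: 0.114961


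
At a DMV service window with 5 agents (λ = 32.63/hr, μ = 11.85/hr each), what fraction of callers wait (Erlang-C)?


a = λ/μ = 2.7536; ρ = a/5 = 0.5507
P₀ = 0.061139 (from M/M/c formula)
C(c,a) = [a^c/(c!(1−ρ))]·P₀ = [158.30463/(120·0.4493)]·0.061139
= 2.93625·0.061139 = 0.179520

Final: 0.179520


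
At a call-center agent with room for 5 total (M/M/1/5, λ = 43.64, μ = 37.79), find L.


ρ = 43.64/37.79 = 1.1548
L = ρ[1 − (K+1)ρ^K + Kρ^(K+1)] / [(1−ρ)(1−ρ^(K+1))]
Numerator: 1.1548·(1 − 6·2.053711 + 5·2.371631) = 0.618848
Denominator: (-0.1548)·(-1.371631) = 0.212332
L = 0.618848/0.212332 = 2.9145

Final: 2.9145


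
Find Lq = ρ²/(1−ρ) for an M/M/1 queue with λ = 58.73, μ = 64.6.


ρ = 58.73/64.6 = 0.9091
Lq = ρ²/(1−ρ) = 0.8265/0.09087 = 9.0960

Final: 9.0960


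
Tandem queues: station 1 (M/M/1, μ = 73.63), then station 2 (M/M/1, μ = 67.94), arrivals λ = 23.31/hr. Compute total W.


Each node sees arrival rate λ = 23.31/hr (tandem ⇒ throughput preserved).
W₁ = 1/(μ₁−λ) = 1/(73.63−23.31) = 0.01987 hr
W₂ = 1/(μ₂−λ) = 1/(67.94−23.31) = 0.02241 hr
W_total = W₁ + W₂ = 0.01987 + 0.02241 = 0.04228 hr

Final: 0.04228 hr


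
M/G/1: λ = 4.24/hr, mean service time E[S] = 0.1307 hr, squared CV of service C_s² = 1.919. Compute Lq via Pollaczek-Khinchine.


ρ = λ·E[S] = 4.24·0.1307 = 0.5542
Lq = ρ²(1+C_s²)/(2(1−ρ)) = 0.3071·(1+1.919)/(2·0.4458)
= 0.3071·2.9190/0.8917 = 1.00535

Final: 1.00535


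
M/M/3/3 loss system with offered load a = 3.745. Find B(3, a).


B(c,a) = (a^c/c!) / Σ_{k=0}^{c} a^k/k!
a^3/3! = 8.753953
Σ terms (k=0..3): 1.00000 + 3.74500 + 7.01251 + 8.75395 = 20.511466
B = 8.753953/20.511466 = 0.426783

Final: 0.426783


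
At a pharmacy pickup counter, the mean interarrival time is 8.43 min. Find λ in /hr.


λ = 1/(interarrival time) in consistent units.
1 hour = 60 min, so λ = 60/8.43 = 7.1174 per hour

Final: 7.1174 /hr


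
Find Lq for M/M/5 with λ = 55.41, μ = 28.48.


a = λ/μ = 1.9456; ρ = a/5 = 0.3891
P₀ = 0.141987
Lq = P₀·a^c·ρ / (c!·(1−ρ)²) = 0.141987·27.87667·0.3891/(120·0.37318)
= 0.03439

Final: 0.03439


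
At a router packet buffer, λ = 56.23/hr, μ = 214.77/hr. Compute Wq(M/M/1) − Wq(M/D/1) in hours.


ρ = 56.23/214.77 = 0.2618
Wq(M/M/1) = ρ/(μ−λ) = 0.2618/158.54 = 0.001651 hr
Wq(M/D/1) = ρ/(2(μ−λ)) = 0.0008257 hr
Savings = 0.001651 − 0.0008257 = 0.0008257 hr

Final: 0.0008257 hr


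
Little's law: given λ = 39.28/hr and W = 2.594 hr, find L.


L = λW = 39.28·2.594 = 101.8923

Final: 101.8923


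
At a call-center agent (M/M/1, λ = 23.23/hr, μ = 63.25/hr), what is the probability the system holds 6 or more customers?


ρ = 23.23/63.25 = 0.3673
P(N ≥ n) = ρ^n = 0.3673^6 = 0.002454

Final: 0.002454


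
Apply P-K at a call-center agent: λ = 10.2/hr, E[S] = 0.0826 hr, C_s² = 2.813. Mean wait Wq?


ρ = λ·E[S] = 10.2·0.0826 = 0.8425
E[S²] = E[S]²(1+C_s²) = 0.0826²·(1+2.813) = 0.026015
Wq = λ·E[S²]/(2(1−ρ)) = 10.2·0.026015/(2·0.1575) = 0.84250 hr

Final: 0.84250 hr


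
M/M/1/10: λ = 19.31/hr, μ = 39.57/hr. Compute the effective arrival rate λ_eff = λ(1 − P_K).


ρ = 0.4880; P_K = (1−ρ)ρ^10/(1−ρ^11) = 0.0003923
λ_eff = λ(1 − P_K) = 19.31·(1 − 0.0003923) = 19.31·0.999608 = 19.3024 /hr

Final: 19.3024 /hr


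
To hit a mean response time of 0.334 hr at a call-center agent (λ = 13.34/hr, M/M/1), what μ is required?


W = 1/(μ−λ) ⇒ μ − λ = 1/W = 1/0.334 = 2.9940
μ = λ + 1/W = 13.34 + 2.9940 = 16.3340 per hr

Final: 16.3340 /hr


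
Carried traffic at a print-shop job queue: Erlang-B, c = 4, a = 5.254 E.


B(4,5.254) = 0.417884 (Erlang-B)
Carried load = a(1 − B) = 5.254·(1 − 0.417884) = 5.254·0.582116 = 3.0584 E

Final: 3.0584 Erlangs


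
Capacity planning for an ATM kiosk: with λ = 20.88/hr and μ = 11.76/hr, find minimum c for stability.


Stability requires cμ > λ ⇔ c > λ/μ.
λ/μ = 20.88/11.76 = 1.7755
Minimum integer c = ⌊1.7755⌋ + 1 = 2
Check: 2·11.76 = 23.52 > 20.88, while 1·11.76 = 11.76 ≤ 20.88

Final: 2 servers


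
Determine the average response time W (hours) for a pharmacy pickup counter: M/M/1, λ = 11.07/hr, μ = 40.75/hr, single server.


W = 1/(μ−λ) = 1/(40.75 − 11.07) = 1/29.68 = 0.03369 hr

Final: 0.03369 hr


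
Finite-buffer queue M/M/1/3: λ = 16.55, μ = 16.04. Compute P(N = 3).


ρ = λ/μ = 16.55/16.04 = 1.0318
P_K = (1−ρ)ρ^K/(1−ρ^(K+1)) = (-0.03180·1.098452)/(1 − 1.133377)
= -0.034926/-0.133377 = 0.261857

Final: 0.261857


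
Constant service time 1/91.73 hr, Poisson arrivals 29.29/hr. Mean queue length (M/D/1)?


ρ = 29.29/91.73 = 0.3193
M/D/1: Lq = ρ²/(2(1−ρ)) = 0.1020/(2·0.6807) = 0.07489

Final: 0.07489


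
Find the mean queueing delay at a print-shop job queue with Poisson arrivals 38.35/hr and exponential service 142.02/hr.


ρ = 38.35/142.02 = 0.2700
Wq = ρ/(μ−λ) = 0.2700/(142.02 − 38.35) = 0.2700/103.67 = 0.002605 hr

Final: 0.002605 hr


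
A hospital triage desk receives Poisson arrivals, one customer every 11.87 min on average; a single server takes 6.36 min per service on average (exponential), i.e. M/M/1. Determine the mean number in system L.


λ = 60/11.87 = 5.0548 /hr
μ = 60/6.36 = 9.4340 /hr
ρ = λ/μ = 5.0548/9.4340 = 0.5358
L = ρ/(1−ρ) = 0.5358/0.4642 = 1.1543

Final: 1.1543


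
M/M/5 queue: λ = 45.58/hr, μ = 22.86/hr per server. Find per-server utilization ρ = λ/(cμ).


ρ = λ/(cμ) = 45.58/(5·22.86) = 45.58/114.30 = 0.3988

Final: 0.3988


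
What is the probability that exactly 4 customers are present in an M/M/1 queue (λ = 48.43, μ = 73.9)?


ρ = 48.43/73.9 = 0.6553
P_n = (1−ρ)·ρ^n = (1 − 0.6553)·0.6553^4 = 0.3447·0.184451 = 0.063572

Final: 0.063572


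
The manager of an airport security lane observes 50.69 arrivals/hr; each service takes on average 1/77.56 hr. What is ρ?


ρ = λ/μ = 50.69/77.56 = 0.6536

Final: 0.6536


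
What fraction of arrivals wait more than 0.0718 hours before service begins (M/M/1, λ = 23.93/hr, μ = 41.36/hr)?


ρ = 23.93/41.36 = 0.5786
P(Wq > t) = ρ·e^{−(μ−λ)t} = 0.5786·e^{−1.2515}
= 0.5786·0.286083 = 0.165521

Final: 0.165521


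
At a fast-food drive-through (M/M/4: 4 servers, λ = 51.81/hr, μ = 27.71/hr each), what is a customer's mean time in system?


a = 1.8697; ρ = 0.4674; P₀ = 0.150079
Lq = P₀·a^c·ρ/(c!(1−ρ)²) = 0.12594
Wq = Lq/λ = 0.12594/51.81 = 0.002431 hr
W = Wq + 1/μ = 0.002431 + 0.03609 = 0.03852 hr

Final: 0.03852 hr


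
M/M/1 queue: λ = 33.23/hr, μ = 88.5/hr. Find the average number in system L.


ρ = λ/μ = 33.23/88.5 = 0.3755
L = ρ/(1−ρ) = 0.3755/(1 − 0.3755) = 0.3755/0.6245 = 0.6012

Final: 0.6012


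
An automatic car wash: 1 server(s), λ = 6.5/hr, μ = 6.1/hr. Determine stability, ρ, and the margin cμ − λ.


Total capacity cμ = 1·6.1 = 6.10/hr
ρ = λ/(cμ) = 6.5/6.10 = 1.0656
Stable ⇔ ρ < 1: NO
Spare capacity = cμ − λ = 6.10 − 6.5 = -0.40/hr

Final: ρ = 1.0656; unstable; margin = -0.40/hr


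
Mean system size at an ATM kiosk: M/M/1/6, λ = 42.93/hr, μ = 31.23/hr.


ρ = 42.93/31.23 = 1.3746
L = ρ[1 − (K+1)ρ^K + Kρ^(K+1)] / [(1−ρ)(1−ρ^(K+1))]
Numerator: 1.3746·(1 − 7·6.747353 + 6·9.275180) = 12.948567
Denominator: (-0.3746)·(-8.275180) = 3.100211
L = 12.948567/3.100211 = 4.1767

Final: 4.1767


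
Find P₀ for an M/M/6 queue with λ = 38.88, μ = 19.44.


a = λ/μ = 38.88/19.44 = 2.0000; ρ = a/c = 0.3333
Σ_{k=0}^{5} a^k/k! (terms k=0..5) = 1.00000 + 2.00000 + 2.00000 + 1.33333 + 0.66667 + 0.26667 = 7.26667
Tail: a^6/(6!(1−ρ)) = 64.00000/(720·0.6667) = 0.13333
P₀ = 1/(7.26667 + 0.13333) = 1/7.40000 = 0.135135

Final: 0.135135


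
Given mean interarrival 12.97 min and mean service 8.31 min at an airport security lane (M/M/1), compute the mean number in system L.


λ = 60/12.97 = 4.6261 /hr
μ = 60/8.31 = 7.2202 /hr
ρ = λ/μ = 4.6261/7.2202 = 0.6407
L = ρ/(1−ρ) = 0.6407/0.3593 = 1.7833

Final: 1.7833


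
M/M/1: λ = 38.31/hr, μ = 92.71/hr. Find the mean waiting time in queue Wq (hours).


ρ = 38.31/92.71 = 0.4132
Wq = ρ/(μ−λ) = 0.4132/(92.71 − 38.31) = 0.4132/54.40 = 0.007596 hr

Final: 0.007596 hr


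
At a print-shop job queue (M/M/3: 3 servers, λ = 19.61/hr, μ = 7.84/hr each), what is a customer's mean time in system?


a = 2.5013; ρ = 0.8338; P₀ = 0.044806
Lq = P₀·a^c·ρ/(c!(1−ρ)²) = 3.52559
Wq = Lq/λ = 3.52559/19.61 = 0.17979 hr
W = Wq + 1/μ = 0.17979 + 0.12755 = 0.30734 hr

Final: 0.30734 hr
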